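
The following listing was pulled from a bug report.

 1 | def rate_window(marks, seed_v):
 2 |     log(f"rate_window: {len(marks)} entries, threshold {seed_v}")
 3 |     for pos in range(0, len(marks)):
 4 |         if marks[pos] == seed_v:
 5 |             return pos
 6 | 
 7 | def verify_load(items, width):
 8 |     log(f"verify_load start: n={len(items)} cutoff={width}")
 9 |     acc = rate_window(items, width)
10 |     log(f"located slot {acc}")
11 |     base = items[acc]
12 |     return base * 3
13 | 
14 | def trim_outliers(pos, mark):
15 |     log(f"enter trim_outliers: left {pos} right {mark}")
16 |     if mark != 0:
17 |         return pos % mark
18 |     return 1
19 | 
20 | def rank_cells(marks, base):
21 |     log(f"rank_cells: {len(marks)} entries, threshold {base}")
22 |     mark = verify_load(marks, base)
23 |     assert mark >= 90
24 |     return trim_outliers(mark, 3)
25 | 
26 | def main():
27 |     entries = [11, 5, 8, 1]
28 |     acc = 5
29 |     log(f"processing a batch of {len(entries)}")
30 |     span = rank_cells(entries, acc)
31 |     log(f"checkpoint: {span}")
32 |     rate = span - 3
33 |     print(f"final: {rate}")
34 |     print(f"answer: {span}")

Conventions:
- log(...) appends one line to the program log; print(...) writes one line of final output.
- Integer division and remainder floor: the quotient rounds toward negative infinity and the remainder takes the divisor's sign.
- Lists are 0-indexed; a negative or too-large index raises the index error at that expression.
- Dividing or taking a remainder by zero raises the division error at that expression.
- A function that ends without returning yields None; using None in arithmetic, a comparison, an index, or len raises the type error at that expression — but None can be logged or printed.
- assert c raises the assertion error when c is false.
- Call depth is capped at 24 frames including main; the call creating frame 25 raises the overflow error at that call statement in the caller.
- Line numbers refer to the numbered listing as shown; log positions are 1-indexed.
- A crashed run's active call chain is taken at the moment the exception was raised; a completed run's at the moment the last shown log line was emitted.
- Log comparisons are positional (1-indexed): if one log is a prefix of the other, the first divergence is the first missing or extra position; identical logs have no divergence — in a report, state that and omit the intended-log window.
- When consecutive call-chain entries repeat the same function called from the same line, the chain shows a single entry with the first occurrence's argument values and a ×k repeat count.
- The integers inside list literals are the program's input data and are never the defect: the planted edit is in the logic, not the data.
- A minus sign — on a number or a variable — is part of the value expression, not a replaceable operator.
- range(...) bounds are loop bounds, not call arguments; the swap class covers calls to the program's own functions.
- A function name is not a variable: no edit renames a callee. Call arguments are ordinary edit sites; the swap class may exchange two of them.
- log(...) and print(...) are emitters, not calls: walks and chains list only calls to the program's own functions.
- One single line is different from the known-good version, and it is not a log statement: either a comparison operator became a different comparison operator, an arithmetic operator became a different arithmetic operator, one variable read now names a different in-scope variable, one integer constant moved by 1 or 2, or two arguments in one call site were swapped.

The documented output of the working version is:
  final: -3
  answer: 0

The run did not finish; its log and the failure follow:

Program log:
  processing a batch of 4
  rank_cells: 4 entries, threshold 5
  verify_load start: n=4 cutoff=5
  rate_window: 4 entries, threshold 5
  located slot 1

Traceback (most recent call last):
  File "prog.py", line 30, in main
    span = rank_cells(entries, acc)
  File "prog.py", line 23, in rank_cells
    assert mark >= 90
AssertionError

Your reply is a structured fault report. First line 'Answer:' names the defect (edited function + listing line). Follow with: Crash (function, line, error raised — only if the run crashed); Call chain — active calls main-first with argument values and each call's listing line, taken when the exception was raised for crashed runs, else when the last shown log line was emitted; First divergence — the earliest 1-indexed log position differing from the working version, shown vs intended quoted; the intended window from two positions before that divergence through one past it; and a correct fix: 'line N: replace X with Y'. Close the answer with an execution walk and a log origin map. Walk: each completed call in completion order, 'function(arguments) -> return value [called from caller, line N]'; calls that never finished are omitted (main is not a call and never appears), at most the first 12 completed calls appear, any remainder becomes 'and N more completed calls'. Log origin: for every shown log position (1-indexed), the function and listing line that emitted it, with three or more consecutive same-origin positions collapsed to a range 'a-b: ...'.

Answer: the defect is in rank_cells at line 23.
The tell: The log ends early — 5 lines, where the working version next logs 'enter trim_outliers: left 15 right 3'.
Crash: rank_cells, line 23, AssertionError.
Call chain: main -> rank_cells([11, 5, 8, 1], 5) (called at line 30).
First divergence: position 6 — the faulty run's log ends after 5 lines; the working version continues with 'enter trim_outliers: left 15 right 3'.
Intended log window:
  4: rate_window: 4 entries, threshold 5
  5: located slot 1
  6: enter trim_outliers: left 15 right 3
  7: checkpoint: 0
Execution walk:
  rate_window([11, 5, 8, 1], 5) -> 1  [called from verify_load, line 9]
  verify_load([11, 5, 8, 1], 5) -> 15  [called from rank_cells, line 22]
Log line origins:
  1 — main, line 29
  2 — rank_cells, line 21
  3 — verify_load, line 8
  4 — rate_window, line 2
  5 — verify_load, line 10
A correct fix: line 23: replace `>=` with `<=`.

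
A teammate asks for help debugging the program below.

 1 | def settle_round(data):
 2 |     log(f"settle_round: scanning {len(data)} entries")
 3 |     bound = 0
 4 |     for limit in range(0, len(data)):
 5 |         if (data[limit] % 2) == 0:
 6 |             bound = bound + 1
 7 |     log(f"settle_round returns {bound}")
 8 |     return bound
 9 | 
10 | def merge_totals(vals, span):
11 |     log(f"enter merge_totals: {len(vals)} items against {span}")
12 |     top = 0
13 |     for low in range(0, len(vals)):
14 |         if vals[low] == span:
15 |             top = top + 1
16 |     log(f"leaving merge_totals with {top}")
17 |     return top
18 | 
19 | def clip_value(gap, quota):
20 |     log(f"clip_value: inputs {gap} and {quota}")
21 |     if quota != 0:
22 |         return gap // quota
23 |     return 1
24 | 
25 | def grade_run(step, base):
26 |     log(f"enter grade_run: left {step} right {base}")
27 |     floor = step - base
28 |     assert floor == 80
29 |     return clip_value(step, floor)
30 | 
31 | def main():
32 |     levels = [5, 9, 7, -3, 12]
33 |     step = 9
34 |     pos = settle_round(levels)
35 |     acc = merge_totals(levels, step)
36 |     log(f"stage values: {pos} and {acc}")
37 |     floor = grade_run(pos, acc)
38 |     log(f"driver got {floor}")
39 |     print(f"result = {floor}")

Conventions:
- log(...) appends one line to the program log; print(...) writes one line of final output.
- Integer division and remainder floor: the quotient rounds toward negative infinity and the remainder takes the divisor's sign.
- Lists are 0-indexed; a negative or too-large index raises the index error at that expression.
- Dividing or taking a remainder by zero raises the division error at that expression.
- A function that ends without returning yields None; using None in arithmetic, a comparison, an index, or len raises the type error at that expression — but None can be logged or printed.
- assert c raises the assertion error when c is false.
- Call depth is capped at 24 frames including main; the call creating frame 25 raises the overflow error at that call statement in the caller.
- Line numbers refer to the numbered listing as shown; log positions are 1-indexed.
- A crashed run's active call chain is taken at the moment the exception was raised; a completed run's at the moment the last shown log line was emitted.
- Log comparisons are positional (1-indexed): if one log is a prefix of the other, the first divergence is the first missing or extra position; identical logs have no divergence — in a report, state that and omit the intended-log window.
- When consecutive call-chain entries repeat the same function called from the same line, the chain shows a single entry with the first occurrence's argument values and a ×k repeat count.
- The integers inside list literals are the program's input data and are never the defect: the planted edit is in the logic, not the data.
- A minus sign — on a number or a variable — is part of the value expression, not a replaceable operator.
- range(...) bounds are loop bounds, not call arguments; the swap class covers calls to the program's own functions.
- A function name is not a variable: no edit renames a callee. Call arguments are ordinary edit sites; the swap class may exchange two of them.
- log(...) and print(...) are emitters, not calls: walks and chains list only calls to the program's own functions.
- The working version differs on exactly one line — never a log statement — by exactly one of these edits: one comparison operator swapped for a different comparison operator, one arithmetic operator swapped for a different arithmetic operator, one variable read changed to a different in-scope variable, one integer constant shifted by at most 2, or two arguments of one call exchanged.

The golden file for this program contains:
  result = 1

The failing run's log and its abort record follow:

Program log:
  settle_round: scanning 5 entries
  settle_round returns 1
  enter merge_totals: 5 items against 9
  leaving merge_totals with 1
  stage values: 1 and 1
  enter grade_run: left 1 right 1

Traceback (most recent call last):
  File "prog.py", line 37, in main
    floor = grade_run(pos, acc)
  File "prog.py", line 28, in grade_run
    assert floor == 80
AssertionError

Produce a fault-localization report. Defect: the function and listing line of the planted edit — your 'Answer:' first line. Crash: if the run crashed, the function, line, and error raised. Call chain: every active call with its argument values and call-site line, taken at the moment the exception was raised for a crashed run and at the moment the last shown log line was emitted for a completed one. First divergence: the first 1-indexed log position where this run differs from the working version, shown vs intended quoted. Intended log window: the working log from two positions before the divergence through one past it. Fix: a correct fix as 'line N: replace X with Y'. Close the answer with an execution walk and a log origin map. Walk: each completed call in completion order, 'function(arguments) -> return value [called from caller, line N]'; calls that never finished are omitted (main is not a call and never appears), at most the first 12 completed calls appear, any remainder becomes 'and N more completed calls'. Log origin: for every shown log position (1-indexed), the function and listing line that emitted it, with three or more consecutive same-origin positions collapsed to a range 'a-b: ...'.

Answer: the defect is in grade_run at line 28.
Core observation: A complete run would log 'clip_value: inputs 1 and 0' next, but this one stopped at 6 lines.
Crash: grade_run, line 28, AssertionError.
Call chain: main -> grade_run(1, 1) (called at line 37).
First divergence: position 7 — after 6 matching lines the faulty run goes silent; intended next line 'clip_value: inputs 1 and 0'.
Intended log window:
  5: stage values: 1 and 1
  6: enter grade_run: left 1 right 1
  7: clip_value: inputs 1 and 0
  8: driver got 1
Execution walk:
  settle_round([5, 9, 7, -3, 12]) -> 1  [called from main, line 34]
  merge_totals([5, 9, 7, -3, 12], 9) -> 1  [called from main, line 35]
Log line origins:
  1: from settle_round, line 2
  2: from settle_round, line 7
  3: from merge_totals, line 11
  4: from merge_totals, line 16
  5: from main, line 36
  6: from grade_run, line 26
A correct fix: line 28: replace `==` with `<=`.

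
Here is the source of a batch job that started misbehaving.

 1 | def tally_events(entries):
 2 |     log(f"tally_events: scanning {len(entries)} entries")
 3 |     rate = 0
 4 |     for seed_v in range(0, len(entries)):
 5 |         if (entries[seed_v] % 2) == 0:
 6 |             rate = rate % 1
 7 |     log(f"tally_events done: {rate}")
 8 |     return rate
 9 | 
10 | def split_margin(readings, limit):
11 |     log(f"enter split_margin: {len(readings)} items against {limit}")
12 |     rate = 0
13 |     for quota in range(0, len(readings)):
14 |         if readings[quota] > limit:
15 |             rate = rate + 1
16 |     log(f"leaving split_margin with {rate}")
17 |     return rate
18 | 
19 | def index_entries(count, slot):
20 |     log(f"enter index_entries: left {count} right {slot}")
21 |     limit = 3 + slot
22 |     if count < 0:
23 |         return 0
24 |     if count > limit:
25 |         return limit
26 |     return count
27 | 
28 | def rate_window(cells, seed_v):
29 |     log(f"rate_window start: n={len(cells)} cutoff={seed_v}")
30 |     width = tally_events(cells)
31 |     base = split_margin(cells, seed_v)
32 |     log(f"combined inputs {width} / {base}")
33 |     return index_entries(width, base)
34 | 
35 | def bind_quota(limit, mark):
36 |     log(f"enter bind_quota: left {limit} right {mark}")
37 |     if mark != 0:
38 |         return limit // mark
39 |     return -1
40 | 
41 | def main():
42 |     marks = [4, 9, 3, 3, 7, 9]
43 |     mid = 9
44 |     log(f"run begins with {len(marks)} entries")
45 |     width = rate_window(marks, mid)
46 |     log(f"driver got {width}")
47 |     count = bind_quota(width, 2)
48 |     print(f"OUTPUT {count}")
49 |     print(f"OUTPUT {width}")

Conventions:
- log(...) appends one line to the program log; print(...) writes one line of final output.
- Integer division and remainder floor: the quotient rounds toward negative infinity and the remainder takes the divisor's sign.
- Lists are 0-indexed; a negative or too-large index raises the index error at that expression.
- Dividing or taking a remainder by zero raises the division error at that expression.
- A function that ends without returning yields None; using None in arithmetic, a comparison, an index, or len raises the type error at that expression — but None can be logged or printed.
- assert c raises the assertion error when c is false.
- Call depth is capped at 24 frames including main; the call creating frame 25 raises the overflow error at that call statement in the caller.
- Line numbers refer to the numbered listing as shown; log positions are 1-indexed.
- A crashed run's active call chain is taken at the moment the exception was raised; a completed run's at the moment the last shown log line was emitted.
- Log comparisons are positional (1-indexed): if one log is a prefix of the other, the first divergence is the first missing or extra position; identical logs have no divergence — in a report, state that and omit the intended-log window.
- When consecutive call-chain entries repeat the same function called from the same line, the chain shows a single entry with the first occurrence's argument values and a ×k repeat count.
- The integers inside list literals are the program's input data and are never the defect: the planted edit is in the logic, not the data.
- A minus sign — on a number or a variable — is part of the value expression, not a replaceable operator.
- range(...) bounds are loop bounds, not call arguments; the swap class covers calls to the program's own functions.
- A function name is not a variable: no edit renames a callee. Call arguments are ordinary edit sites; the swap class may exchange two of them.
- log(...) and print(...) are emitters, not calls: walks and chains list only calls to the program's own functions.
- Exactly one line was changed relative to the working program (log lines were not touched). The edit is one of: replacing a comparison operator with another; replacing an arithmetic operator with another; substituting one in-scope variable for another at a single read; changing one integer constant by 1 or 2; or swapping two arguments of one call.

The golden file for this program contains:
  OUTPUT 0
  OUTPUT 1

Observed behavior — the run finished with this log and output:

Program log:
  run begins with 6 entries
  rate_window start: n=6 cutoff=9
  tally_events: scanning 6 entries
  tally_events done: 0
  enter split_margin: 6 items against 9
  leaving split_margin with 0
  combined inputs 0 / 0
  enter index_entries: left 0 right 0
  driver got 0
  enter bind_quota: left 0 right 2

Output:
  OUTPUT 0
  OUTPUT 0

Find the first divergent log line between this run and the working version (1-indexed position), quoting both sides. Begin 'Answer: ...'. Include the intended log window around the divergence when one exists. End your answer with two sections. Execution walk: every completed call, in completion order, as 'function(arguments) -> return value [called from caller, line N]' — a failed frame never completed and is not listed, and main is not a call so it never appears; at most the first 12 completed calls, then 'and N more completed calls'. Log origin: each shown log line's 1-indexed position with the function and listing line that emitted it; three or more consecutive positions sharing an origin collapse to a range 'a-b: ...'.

Answer: position 4 — shown 'tally_events done: 0', intended 'tally_events done: 1'.
Intended log window:
  2: rate_window start: n=6 cutoff=9
  3: tally_events: scanning 6 entries
  4: tally_events done: 1
  5: enter split_margin: 6 items against 9
Execution walk:
  tally_events([4, 9, 3, 3, 7, 9]) -> 0  [called from rate_window, line 30]
  split_margin([4, 9, 3, 3, 7, 9], 9) -> 0  [called from rate_window, line 31]
  index_entries(0, 0) -> 0  [called from rate_window, line 33]
  rate_window([4, 9, 3, 3, 7, 9], 9) -> 0  [called from main, line 45]
  bind_quota(0, 2) -> 0  [called from main, line 47]
Origin of each log line:
  1: emitted by main (line 44)
  2: emitted by rate_window (line 29)
  3: emitted by tally_events (line 2)
  4: emitted by tally_events (line 7)
  5: emitted by split_margin (line 11)
  6: emitted by split_margin (line 16)
  7: emitted by rate_window (line 32)
  8: emitted by index_entries (line 20)
  9: emitted by main (line 46)
  10: emitted by bind_quota (line 36)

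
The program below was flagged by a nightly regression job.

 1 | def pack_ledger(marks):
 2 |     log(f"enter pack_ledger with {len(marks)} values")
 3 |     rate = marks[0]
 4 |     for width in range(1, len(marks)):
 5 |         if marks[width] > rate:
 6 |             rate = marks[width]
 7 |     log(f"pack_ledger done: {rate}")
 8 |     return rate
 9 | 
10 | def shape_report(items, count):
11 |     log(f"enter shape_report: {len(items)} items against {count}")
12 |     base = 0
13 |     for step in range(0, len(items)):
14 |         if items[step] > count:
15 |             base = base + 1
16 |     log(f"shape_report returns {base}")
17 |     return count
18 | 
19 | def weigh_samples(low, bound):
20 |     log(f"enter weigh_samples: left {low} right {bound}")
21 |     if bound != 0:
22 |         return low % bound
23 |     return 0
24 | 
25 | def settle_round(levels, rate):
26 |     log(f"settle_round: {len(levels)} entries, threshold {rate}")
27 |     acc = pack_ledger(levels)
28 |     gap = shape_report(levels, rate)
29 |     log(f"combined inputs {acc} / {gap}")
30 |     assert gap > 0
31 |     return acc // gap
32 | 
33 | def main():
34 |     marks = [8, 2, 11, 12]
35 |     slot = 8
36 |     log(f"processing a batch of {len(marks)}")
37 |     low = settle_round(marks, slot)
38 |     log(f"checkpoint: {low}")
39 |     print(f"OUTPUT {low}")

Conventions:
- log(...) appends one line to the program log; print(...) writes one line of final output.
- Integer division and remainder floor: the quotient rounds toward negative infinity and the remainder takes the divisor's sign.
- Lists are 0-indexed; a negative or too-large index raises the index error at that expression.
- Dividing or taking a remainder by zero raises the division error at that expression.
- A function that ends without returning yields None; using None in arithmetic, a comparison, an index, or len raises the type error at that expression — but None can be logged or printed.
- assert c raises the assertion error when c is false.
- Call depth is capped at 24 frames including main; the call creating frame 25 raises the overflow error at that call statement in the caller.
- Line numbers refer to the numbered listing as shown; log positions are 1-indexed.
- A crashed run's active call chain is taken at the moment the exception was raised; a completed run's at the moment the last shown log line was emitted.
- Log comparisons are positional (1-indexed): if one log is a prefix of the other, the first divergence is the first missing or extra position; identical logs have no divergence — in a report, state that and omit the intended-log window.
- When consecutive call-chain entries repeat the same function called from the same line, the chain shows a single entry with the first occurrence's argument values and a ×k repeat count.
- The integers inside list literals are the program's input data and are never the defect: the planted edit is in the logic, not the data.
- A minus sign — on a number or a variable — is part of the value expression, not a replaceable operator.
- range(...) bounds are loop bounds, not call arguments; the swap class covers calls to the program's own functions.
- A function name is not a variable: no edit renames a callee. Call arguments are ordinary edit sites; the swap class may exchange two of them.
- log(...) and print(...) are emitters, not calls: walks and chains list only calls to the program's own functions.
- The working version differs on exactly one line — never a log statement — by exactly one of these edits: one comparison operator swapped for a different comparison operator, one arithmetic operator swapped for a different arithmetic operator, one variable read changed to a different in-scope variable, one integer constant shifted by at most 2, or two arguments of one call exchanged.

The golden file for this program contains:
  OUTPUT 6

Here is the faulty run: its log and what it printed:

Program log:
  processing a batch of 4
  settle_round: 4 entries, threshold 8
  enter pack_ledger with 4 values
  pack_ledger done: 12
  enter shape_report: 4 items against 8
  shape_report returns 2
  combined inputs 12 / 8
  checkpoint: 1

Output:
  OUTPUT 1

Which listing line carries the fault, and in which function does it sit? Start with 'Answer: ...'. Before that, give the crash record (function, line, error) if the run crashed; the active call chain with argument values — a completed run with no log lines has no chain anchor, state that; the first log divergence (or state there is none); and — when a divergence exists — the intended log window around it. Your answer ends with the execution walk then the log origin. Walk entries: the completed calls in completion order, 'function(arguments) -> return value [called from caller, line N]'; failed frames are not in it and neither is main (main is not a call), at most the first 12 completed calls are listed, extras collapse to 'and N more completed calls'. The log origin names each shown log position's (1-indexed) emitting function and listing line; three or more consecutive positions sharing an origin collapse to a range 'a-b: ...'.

Answer: the defect is in shape_report at line 17.
Key fact: Position 7 is the first bad log line: 'combined inputs 12 / 8' should read 'combined inputs 12 / 2'.
Call chain: main.
First divergence: position 7 — the shown line 'combined inputs 12 / 8' should read 'combined inputs 12 / 2'.
Intended log window:
  5: enter shape_report: 4 items against 8
  6: shape_report returns 2
  7: combined inputs 12 / 2
  8: checkpoint: 6
Execution walk:
  pack_ledger([8, 2, 11, 12]) -> 12  [called from settle_round, line 27]
  shape_report([8, 2, 11, 12], 8) -> 8  [called from settle_round, line 28]
  settle_round([8, 2, 11, 12], 8) -> 1  [called from main, line 37]
Log origin:
  1: logged in main at line 36
  2: logged in settle_round at line 26
  3: logged in pack_ledger at line 2
  4: logged in pack_ledger at line 7
  5: logged in shape_report at line 11
  6: logged in shape_report at line 16
  7: logged in settle_round at line 29
  8: logged in main at line 38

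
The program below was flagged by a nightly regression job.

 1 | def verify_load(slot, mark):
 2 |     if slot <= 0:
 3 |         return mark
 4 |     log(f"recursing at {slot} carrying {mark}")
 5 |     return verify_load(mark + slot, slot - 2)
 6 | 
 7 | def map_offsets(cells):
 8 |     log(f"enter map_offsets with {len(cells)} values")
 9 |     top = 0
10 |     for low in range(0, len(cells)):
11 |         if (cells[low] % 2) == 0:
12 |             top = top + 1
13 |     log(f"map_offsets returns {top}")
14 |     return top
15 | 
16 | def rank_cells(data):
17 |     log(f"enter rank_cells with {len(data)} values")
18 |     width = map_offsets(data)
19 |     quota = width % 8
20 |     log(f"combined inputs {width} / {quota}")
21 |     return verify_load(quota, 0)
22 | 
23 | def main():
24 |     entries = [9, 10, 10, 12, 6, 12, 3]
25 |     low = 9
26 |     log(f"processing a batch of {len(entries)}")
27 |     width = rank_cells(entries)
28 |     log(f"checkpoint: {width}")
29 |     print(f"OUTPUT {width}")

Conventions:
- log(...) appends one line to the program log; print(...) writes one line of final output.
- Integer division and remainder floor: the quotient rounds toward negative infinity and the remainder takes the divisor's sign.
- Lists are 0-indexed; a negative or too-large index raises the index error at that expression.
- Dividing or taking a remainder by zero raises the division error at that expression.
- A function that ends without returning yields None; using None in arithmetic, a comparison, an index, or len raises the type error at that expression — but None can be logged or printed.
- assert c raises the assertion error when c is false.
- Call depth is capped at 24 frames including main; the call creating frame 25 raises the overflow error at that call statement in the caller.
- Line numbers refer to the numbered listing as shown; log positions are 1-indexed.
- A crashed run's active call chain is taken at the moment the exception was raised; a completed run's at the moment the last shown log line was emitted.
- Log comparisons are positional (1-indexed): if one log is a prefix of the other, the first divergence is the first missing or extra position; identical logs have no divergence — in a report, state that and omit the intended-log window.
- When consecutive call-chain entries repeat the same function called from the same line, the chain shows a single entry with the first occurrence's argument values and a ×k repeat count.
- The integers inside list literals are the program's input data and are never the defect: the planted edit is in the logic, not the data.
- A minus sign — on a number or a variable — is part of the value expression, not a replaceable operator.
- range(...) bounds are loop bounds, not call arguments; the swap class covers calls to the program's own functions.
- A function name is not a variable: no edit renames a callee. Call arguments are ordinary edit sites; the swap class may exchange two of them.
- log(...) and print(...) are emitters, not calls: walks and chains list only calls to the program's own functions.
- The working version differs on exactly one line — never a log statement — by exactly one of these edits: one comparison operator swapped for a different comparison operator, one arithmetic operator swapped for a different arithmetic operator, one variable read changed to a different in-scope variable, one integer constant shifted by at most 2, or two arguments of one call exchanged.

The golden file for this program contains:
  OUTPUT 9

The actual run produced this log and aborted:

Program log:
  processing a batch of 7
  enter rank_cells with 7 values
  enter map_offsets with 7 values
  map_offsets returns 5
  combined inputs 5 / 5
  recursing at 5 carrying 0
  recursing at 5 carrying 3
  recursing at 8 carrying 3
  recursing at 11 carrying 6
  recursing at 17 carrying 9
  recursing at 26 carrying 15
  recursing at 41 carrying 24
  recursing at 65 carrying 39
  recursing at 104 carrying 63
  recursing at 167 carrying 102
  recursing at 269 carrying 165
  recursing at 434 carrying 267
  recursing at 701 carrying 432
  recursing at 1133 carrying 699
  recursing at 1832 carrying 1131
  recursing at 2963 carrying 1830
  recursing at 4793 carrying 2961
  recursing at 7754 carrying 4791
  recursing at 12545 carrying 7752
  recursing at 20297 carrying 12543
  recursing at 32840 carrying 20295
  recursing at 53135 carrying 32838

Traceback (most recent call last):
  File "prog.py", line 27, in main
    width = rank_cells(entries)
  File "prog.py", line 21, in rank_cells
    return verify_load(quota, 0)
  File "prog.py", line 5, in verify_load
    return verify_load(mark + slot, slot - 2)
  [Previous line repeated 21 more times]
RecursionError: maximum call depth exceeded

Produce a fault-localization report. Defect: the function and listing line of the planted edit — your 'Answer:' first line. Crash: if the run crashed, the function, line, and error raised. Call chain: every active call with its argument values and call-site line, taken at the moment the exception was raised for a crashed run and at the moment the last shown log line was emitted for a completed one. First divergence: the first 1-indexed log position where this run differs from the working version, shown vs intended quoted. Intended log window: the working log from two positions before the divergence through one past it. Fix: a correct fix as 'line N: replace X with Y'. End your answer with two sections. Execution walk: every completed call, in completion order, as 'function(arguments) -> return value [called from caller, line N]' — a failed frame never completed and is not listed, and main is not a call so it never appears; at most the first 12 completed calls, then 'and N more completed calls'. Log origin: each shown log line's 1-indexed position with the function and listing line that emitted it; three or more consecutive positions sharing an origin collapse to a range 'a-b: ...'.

Answer: the defect is in verify_load at line 5.
Key observation: Everything matches until log position 7, which reads 'recursing at 5 carrying 3' in place of 'recursing at 3 carrying 5'.
Crash: verify_load, line 5, RecursionError.
Call chain: main -> rank_cells([9, 10, 10, 12, 6, 12, 3]) (called at line 27) -> verify_load(5, 0) (called at line 21) -> verify_load(5, 3) (called at line 5) ×21.
First divergence: position 7 — the shown line 'recursing at 5 carrying 3' should read 'recursing at 3 carrying 5'.
Intended log window:
  5: combined inputs 5 / 5
  6: recursing at 5 carrying 0
  7: recursing at 3 carrying 5
  8: recursing at 1 carrying 8
Execution walk:
  map_offsets([9, 10, 10, 12, 6, 12, 3]) -> 5  [called from rank_cells, line 18]
Origin of each log line:
  1: emitted by main (line 26)
  2: emitted by rank_cells (line 17)
  3: emitted by map_offsets (line 8)
  4: emitted by map_offsets (line 13)
  5: emitted by rank_cells (line 20)
  6-27: emitted by verify_load (line 4)
A correct fix: line 5: replace `verify_load(mark + slot, slot - 2)` with `verify_load(slot - 2, mark + slot)`.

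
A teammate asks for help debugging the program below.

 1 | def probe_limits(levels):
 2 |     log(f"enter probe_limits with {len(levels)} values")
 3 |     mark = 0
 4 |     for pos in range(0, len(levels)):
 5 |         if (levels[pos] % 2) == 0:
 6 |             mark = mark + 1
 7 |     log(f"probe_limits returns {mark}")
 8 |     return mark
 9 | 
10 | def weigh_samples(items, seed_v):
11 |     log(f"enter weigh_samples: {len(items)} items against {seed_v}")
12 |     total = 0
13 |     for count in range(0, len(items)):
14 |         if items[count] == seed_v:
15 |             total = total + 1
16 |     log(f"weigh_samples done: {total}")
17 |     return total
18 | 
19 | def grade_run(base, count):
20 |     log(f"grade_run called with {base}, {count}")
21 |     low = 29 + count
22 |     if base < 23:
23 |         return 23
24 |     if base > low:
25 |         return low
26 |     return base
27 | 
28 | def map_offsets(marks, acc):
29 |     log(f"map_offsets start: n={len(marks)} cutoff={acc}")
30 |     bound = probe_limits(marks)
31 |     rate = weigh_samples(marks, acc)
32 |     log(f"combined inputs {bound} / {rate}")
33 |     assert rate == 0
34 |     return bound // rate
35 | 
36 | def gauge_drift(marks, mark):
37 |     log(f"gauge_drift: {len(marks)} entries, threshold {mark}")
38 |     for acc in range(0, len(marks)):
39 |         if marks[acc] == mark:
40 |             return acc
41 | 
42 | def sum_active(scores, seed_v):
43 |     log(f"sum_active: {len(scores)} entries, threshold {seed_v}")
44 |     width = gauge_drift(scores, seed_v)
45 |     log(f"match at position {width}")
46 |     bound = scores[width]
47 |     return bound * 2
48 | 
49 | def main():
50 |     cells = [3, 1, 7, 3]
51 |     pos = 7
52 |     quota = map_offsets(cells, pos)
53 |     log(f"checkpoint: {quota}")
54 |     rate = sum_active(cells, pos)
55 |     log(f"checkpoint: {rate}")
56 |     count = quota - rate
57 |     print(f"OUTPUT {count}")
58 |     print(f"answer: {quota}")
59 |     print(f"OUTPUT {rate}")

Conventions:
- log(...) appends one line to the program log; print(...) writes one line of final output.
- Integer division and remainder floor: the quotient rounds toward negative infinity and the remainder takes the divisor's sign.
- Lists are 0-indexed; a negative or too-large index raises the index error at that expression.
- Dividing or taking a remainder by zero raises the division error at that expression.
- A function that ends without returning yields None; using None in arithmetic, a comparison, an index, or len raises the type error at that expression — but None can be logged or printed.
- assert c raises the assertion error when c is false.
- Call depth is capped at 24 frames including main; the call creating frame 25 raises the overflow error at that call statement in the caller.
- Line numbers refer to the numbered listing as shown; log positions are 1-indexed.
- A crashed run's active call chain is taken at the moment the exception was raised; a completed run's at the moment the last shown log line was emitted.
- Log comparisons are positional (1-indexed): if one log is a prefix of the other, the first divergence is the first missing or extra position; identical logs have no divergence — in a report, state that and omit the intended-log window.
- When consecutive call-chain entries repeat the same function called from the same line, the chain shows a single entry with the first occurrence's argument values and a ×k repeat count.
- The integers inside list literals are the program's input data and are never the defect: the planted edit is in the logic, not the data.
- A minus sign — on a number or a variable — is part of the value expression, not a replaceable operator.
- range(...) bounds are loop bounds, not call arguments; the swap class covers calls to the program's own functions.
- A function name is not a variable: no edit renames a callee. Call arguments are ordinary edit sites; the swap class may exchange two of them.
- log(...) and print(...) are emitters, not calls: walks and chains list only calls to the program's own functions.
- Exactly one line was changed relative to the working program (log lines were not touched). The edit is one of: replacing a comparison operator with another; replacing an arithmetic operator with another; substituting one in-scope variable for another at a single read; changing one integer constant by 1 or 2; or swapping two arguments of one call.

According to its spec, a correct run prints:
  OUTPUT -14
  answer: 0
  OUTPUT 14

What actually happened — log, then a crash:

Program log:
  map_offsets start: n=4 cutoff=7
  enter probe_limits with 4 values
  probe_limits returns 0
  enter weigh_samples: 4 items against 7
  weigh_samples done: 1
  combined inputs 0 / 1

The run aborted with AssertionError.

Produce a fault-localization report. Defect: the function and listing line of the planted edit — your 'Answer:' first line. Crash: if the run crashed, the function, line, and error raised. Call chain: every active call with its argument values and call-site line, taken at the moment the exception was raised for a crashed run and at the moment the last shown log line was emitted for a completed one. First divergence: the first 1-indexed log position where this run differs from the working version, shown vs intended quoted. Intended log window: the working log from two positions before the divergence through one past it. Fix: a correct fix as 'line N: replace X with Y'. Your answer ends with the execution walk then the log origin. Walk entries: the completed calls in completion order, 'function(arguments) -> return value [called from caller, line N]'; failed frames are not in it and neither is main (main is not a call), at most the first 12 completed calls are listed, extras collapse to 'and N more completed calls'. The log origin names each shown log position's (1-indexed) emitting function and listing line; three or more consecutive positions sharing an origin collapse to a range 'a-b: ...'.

Answer: the defect is in map_offsets at line 33.
Key observation: The log ends early — 6 lines, where the working version next logs 'checkpoint: 0'.
Crash: map_offsets, line 33, AssertionError.
Call chain: main -> map_offsets([3, 1, 7, 3], 7) (called at line 52).
First divergence: position 7 — the faulty run's log ends after 6 lines; the working version continues with 'checkpoint: 0'.
Intended log window:
  5: weigh_samples done: 1
  6: combined inputs 0 / 1
  7: checkpoint: 0
  8: sum_active: 4 entries, threshold 7
Execution walk:
  probe_limits([3, 1, 7, 3]) -> 0  [called from map_offsets, line 30]
  weigh_samples([3, 1, 7, 3], 7) -> 1  [called from map_offsets, line 31]
Log line origins:
  1: from map_offsets, line 29
  2: from probe_limits, line 2
  3: from probe_limits, line 7
  4: from weigh_samples, line 11
  5: from weigh_samples, line 16
  6: from map_offsets, line 32
A correct fix: line 33: replace `==` with `>`.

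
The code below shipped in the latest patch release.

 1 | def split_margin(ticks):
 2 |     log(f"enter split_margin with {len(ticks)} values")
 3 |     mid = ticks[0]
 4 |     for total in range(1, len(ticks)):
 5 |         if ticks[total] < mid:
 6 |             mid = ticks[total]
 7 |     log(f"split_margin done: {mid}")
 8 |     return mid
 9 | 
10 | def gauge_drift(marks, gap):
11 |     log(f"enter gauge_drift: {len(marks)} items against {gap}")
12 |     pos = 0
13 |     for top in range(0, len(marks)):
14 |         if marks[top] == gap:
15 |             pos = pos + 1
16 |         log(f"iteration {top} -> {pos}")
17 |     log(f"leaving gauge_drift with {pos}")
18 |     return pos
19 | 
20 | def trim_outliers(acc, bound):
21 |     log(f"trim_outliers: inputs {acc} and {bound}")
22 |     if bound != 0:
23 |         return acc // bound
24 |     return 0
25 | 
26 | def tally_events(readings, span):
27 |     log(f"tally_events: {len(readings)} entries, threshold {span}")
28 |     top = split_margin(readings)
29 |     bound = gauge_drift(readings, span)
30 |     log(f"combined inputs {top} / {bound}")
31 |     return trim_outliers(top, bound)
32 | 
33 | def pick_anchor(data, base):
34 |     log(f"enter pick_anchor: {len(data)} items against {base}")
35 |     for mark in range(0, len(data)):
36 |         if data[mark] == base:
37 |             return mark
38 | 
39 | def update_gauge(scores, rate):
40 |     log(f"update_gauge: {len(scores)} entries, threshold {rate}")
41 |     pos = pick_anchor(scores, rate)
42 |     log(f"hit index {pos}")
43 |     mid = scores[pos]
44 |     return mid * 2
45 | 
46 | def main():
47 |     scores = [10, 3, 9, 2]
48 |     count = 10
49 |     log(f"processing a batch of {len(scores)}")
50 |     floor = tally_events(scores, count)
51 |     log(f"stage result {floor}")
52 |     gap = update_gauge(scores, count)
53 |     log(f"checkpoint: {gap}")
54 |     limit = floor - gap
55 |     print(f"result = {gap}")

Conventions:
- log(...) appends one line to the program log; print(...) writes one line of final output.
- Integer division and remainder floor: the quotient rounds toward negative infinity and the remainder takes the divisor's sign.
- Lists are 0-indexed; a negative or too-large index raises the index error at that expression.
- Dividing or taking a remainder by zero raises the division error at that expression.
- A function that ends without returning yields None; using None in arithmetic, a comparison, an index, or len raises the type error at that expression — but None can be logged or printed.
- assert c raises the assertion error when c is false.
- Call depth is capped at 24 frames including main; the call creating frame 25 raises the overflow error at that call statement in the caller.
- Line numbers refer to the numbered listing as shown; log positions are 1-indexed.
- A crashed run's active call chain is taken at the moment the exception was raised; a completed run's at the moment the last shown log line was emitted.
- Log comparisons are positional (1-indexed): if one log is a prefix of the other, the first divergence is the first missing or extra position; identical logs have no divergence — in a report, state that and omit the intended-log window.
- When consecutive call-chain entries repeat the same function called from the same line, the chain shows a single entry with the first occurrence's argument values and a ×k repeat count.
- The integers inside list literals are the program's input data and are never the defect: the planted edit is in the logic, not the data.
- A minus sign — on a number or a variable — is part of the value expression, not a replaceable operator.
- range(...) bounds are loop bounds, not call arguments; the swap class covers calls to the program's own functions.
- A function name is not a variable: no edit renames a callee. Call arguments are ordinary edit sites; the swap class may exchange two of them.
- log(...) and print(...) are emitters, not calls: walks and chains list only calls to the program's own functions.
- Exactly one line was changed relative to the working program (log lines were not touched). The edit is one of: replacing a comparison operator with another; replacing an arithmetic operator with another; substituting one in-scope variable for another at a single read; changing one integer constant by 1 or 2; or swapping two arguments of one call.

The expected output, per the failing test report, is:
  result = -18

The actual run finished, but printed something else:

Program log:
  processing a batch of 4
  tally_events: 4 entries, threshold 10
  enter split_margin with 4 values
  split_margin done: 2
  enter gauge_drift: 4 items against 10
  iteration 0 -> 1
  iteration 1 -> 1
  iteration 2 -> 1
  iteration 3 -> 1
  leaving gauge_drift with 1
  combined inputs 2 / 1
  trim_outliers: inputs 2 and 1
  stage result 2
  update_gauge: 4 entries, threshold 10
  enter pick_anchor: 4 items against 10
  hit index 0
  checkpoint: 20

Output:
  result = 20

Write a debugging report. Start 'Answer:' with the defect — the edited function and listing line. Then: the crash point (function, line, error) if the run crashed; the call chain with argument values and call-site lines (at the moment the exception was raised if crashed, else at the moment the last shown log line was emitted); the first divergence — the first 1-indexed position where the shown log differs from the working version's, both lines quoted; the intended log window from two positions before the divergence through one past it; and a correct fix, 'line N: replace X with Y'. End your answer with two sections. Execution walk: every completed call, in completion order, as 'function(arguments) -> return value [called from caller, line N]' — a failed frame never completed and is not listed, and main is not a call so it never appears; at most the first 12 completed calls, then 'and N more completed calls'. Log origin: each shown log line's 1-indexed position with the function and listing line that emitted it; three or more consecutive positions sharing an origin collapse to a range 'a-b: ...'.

Answer: the defect is in main at line 55.
Key observation: Every logged value matches the working version; the printed result is what differs.
Call chain: main.
First divergence: there is none — every log position agrees.
Execution walk:
  split_margin([10, 3, 9, 2]) -> 2  [called from tally_events, line 28]
  gauge_drift([10, 3, 9, 2], 10) -> 1  [called from tally_events, line 29]
  trim_outliers(2, 1) -> 2  [called from tally_events, line 31]
  tally_events([10, 3, 9, 2], 10) -> 2  [called from main, line 50]
  pick_anchor([10, 3, 9, 2], 10) -> 0  [called from update_gauge, line 41]
  update_gauge([10, 3, 9, 2], 10) -> 20  [called from main, line 52]
Origin of each log line:
  1: from main, line 49
  2: from tally_events, line 27
  3: from split_margin, line 2
  4: from split_margin, line 7
  5: from gauge_drift, line 11
  6-9: from gauge_drift, line 16
  10: from gauge_drift, line 17
  11: from tally_events, line 30
  12: from trim_outliers, line 21
  13: from main, line 51
  14: from update_gauge, line 40
  15: from pick_anchor, line 34
  16: from update_gauge, line 42
  17: from main, line 53
A correct fix: line 55: replace `gap` with `limit`.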